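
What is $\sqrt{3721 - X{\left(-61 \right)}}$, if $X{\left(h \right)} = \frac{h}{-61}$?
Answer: $2 \sqrt{930} \approx 60.992$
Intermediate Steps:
$X{\left(h \right)} = - \frac{h}{61}$ ($X{\left(h \right)} = h \left(- \frac{1}{61}\right) = - \frac{h}{61}$)
$\sqrt{3721 - X{\left(-61 \right)}} = \sqrt{3721 - \left(- \frac{1}{61}\right) \left(-61\right)} = \sqrt{3721 - 1} = \sqrt{3720} = 2 \sqrt{930}$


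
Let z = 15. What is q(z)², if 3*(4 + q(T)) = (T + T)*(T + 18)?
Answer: 106276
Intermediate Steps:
q(T) = -4 + 2*T*(18 + T)/3 (q(T) = -4 + ((T + T)*(T + 18))/3 = -4 + ((2*T)*(18 + T))/3 = -4 + (2*T*(18 + T))/3 = -4 + 2*T*(18 + T)/3)
q(z)² = (-4 + 12*15 + (⅔)*15²)² = (-4 + 180 + (⅔)*225)² = (-4 + 180 + 150)² = 326² = 106276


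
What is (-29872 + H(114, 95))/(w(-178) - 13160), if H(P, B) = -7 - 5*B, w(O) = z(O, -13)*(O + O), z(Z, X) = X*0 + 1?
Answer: 15177/6758 ≈ 2.2458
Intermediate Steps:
z(Z, X) = 1 (z(Z, X) = 0 + 1 = 1)
w(O) = 2*O (w(O) = 1*(O + O) = 1*(2*O) = 2*O)
(-29872 + H(114, 95))/(w(-178) - 13160) = (-29872 + (-7 - 5*95))/(2*(-178) - 13160) = (-29872 + (-7 - 475))/(-356 - 13160) = (-29872 - 482)/(-13516) = -30354*(-1/13516) = 15177/6758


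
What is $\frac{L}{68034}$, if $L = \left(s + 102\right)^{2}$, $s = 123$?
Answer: $\frac{16875}{22678} \approx 0.74411$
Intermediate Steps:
$L = 50625$ ($L = \left(123 + 102\right)^{2} = 225^{2} = 50625$)
$\frac{L}{68034} = \frac{50625}{68034} = 50625 \cdot \frac{1}{68034} = \frac{16875}{22678}$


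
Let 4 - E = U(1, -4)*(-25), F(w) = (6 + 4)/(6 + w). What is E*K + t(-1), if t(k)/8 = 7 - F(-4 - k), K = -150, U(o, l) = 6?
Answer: -69212/3 ≈ -23071.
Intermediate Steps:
F(w) = 10/(6 + w)
E = 154 (E = 4 - 6*(-25) = 4 - 1*(-150) = 4 + 150 = 154)
t(k) = 56 - 80/(2 - k) (t(k) = 8*(7 - 10/(6 + (-4 - k))) = 8*(7 - 10/(2 - k)) = 56 - 80/(2 - k))
E*K + t(-1) = 154*(-150) + 8*(-4 + 7*(-1))/(-2 - 1) = -23100 + 8*(-4 - 7)/(-3) = -23100 + 8*(-⅓)*(-11) = -23100 + 88/3 = -69212/3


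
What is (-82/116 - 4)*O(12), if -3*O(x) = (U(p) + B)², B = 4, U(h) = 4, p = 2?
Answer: 2912/29 ≈ 100.41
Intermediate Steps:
O(x) = -64/3 (O(x) = -(4 + 4)²/3 = -⅓*8² = -⅓*64 = -64/3)
(-82/116 - 4)*O(12) = (-82/116 - 4)*(-64/3) = (-82*1/116 - 4)*(-64/3) = (-41/58 - 4)*(-64/3) = -273/58*(-64/3) = 2912/29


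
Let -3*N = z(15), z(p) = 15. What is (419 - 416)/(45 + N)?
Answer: 3/40 ≈ 0.075000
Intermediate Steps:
N = -5 (N = -1/3*15 = -5)
(419 - 416)/(45 + N) = (419 - 416)/(45 - 5) = 3/40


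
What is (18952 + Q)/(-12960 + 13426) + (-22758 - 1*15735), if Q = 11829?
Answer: -17906957/466 ≈ -38427.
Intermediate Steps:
(18952 + Q)/(-12960 + 13426) + (-22758 - 1*15735) = (18952 + 11829)/(-12960 + 13426) + (-22758 - 1*15735) = 30781/466 + (-22758 - 15735) = 30781*(1/466) - 38493 = 30781/466 - 38493 = -17906957/466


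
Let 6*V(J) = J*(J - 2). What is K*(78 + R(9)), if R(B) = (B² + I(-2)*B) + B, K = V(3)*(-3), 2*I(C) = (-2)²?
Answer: -279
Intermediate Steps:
I(C) = 2 (I(C) = (½)*(-2)² = (½)*4 = 2)
V(J) = J*(-2 + J)/6 (V(J) = (J*(J - 2))/6 = (J*(-2 + J))/6 = J*(-2 + J)/6)
K = -3/2 (K = ((⅙)*3*(-2 + 3))*(-3) = ((⅙)*3*1)*(-3) = (½)*(-3) = -3/2 ≈ -1.5000)
R(B) = B² + 3*B (R(B) = (B² + 2*B) + B = B² + 3*B)
K*(78 + R(9)) = -3*(78 + 9*(3 + 9))/2 = -3*(78 + 9*12)/2 = -3*(78 + 108)/2 = -3/2*186 = -279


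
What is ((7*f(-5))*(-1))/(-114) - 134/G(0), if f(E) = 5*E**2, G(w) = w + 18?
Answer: 79/342 ≈ 0.23099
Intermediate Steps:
G(w) = 18 + w
((7*f(-5))*(-1))/(-114) - 134/G(0) = ((7*(5*(-5)**2))*(-1))/(-114) - 134/(18 + 0) = ((7*(5*25))*(-1))*(-1/114) - 134/18 = ((7*125)*(-1))*(-1/114) - 134*1/18 = (875*(-1))*(-1/114) - 67/9 = -875*(-1/114) - 67/9 = 875/114 - 67/9 = 79/342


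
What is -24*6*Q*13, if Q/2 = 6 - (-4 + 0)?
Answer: -37440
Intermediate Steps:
Q = 20 (Q = 2*(6 - (-4 + 0)) = 2*(6 - 1*(-4)) = 2*(6 + 4) = 2*10 = 20)
-24*6*Q*13 = -24*6*20*13 = -2880*13 = -24*1560 = -37440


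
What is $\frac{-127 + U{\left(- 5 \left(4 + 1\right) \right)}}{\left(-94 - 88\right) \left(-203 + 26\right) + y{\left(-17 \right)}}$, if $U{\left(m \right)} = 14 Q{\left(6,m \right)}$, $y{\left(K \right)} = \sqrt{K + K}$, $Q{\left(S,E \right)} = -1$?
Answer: $- \frac{2271087}{518870915} + \frac{141 i \sqrt{34}}{1037741830} \approx -0.004377 + 7.9226 \cdot 10^{-7} i$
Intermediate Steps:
$y{\left(K \right)} = \sqrt{2} \sqrt{K}$ ($y{\left(K \right)} = \sqrt{2 K} = \sqrt{2} \sqrt{K}$)
$U{\left(m \right)} = -14$ ($U{\left(m \right)} = 14 \left(-1\right) = -14$)
$\frac{-127 + U{\left(- 5 \left(4 + 1\right) \right)}}{\left(-94 - 88\right) \left(-203 + 26\right) + y{\left(-17 \right)}} = \frac{-127 - 14}{\left(-94 - 88\right) \left(-203 + 26\right) + \sqrt{2} \sqrt{-17}} = - \frac{141}{\left(-182\right) \left(-177\right) + \sqrt{2} i \sqrt{17}} = - \frac{141}{32214 + i \sqrt{34}}$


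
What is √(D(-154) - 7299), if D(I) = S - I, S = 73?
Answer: 4*I*√442 ≈ 84.095*I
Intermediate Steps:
D(I) = 73 - I
√(D(-154) - 7299) = √((73 - 1*(-154)) - 7299) = √((73 + 154) - 7299) = √(227 - 7299) = √(-7072) = 4*I*√442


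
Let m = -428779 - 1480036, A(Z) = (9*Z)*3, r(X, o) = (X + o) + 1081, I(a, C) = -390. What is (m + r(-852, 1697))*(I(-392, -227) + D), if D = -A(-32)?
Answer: -903865386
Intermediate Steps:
r(X, o) = 1081 + X + o
A(Z) = 27*Z
m = -1908815
D = 864 (D = -27*(-32) = -1*(-864) = 864)
(m + r(-852, 1697))*(I(-392, -227) + D) = (-1908815 + (1081 - 852 + 1697))*(-390 + 864) = (-1908815 + 1926)*474 = -1906889*474 = -903865386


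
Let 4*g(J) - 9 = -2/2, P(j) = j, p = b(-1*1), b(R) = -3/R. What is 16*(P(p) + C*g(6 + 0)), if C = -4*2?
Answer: -208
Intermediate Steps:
p = 3 (p = -3/((-1*1)) = -3/(-1) = -3*(-1) = 3)
C = -8
g(J) = 2 (g(J) = 9/4 + (-2/2)/4 = 9/4 + (-2*½)/4 = 9/4 + (¼)*(-1) = 9/4 - ¼ = 2)
16*(P(p) + C*g(6 + 0)) = 16*(3 - 8*2) = 16*(3 - 16) = 16*(-13) = -208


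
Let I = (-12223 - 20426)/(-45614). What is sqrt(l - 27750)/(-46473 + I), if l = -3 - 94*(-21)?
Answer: -45614*I*sqrt(25779)/2119786773 ≈ -0.0034549*I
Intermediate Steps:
l = 1971 (l = -3 + 1974 = 1971)
I = 32649/45614 (I = -32649*(-1/45614) = 32649/45614 ≈ 0.71577)
sqrt(l - 27750)/(-46473 + I) = sqrt(1971 - 27750)/(-46473 + 32649/45614) = sqrt(-25779)/(-2119786773/45614) = (I*sqrt(25779))*(-45614/2119786773) = -45614*I*sqrt(25779)/2119786773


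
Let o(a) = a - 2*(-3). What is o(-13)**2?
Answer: 49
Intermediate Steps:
o(a) = 6 + a (o(a) = a + 6 = 6 + a)
o(-13)**2 = (6 - 13)**2 = (-7)**2 = 49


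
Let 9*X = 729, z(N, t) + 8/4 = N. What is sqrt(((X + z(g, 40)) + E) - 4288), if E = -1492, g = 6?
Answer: I*sqrt(5695) ≈ 75.465*I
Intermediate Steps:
z(N, t) = -2 + N
X = 81 (X = (1/9)*729 = 81)
sqrt(((X + z(g, 40)) + E) - 4288) = sqrt(((81 + (-2 + 6)) - 1492) - 4288) = sqrt(((81 + 4) - 1492) - 4288) = sqrt((85 - 1492) - 4288) = sqrt(-1407 - 4288) = sqrt(-5695) = I*sqrt(5695)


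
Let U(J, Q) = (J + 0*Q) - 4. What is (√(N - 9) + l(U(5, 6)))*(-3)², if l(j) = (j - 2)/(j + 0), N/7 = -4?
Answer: -9 + 9*I*√37 ≈ -9.0 + 54.745*I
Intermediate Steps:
U(J, Q) = -4 + J (U(J, Q) = (J + 0) - 4 = J - 4 = -4 + J)
N = -28 (N = 7*(-4) = -28)
l(j) = (-2 + j)/j
(√(N - 9) + l(U(5, 6)))*(-3)² = (√(-28 - 9) + (-2 + (-4 + 5))/(-4 + 5))*(-3)² = (√(-37) + (-2 + 1)/1)*9 = (I*√37 + 1*(-1))*9 = (I*√37 - 1)*9 = (-1 + I*√37)*9 = -9 + 9*I*√37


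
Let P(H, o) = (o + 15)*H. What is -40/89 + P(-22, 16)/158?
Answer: -33509/7031 ≈ -4.7659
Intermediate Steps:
P(H, o) = H*(15 + o) (P(H, o) = (15 + o)*H = H*(15 + o))
-40/89 + P(-22, 16)/158 = -40/89 - 22*(15 + 16)/158 = -40*1/89 - 22*31*(1/158) = -40/89 - 682*1/158 = -40/89 - 341/79 = -33509/7031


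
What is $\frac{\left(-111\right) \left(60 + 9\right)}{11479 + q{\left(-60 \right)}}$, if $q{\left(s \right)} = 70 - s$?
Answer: $- \frac{7659}{11609} \approx -0.65975$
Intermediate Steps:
$\frac{\left(-111\right) \left(60 + 9\right)}{11479 + q{\left(-60 \right)}} = \frac{\left(-111\right) \left(60 + 9\right)}{11479 + \left(70 - -60\right)} = \frac{\left(-111\right) 69}{11479 + \left(70 + 60\right)} = - \frac{7659}{11479 + 130} = - \frac{7659}{11609}$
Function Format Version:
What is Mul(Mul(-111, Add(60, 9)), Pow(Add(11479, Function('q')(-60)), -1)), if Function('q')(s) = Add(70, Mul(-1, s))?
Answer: Rational(-7659, 11609) ≈ -0.65975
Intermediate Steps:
Mul(Mul(-111, Add(60, 9)), Pow(Add(11479, Function('q')(-60)), -1)) = Mul(Mul(-111, Add(60, 9)), Pow(Add(11479, Add(70, Mul(-1, -60))), -1)) = Mul(Mul(-111, 69), Pow(Add(11479, Add(70, 60)), -1)) = Mul(-7659, Pow(Add(11479, 130), -1)) = Mul(-7659, Pow(11609, -1)) = Mul(-7659, Rational(1, 11609)) = Rational(-7659, 11609)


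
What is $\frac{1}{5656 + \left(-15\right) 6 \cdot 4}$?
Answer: $\frac{1}{5296} \approx 0.00018882$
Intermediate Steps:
$\frac{1}{5656 + \left(-15\right) 6 \cdot 4} = \frac{1}{5656 - 360} = \frac{1}{5296}$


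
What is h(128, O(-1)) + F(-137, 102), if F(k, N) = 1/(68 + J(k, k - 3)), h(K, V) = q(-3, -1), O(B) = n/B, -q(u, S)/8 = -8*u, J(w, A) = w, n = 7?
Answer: -13249/69 ≈ -192.01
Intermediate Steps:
q(u, S) = 64*u (q(u, S) = -(-64)*u = 64*u)
O(B) = 7/B
h(K, V) = -192 (h(K, V) = 64*(-3) = -192)
F(k, N) = 1/(68 + k)
h(128, O(-1)) + F(-137, 102) = -192 + 1/(68 - 137) = -192 + 1/(-69) = -192 - 1/69 = -13249/69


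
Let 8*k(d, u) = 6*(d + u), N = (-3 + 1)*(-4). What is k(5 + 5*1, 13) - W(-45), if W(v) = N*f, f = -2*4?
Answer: 325/4 ≈ 81.250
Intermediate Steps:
N = 8 (N = -2*(-4) = 8)
f = -8
k(d, u) = 3*d/4 + 3*u/4 (k(d, u) = (6*(d + u))/8 = (6*d + 6*u)/8 = 3*d/4 + 3*u/4)
W(v) = -64 (W(v) = 8*(-8) = -64)
k(5 + 5*1, 13) - W(-45) = (3*(5 + 5*1)/4 + (3/4)*13) - 1*(-64) = (3*(5 + 5)/4 + 39/4) + 64 = ((3/4)*10 + 39/4) + 64 = (15/2 + 39/4) + 64 = 69/4 + 64 = 325/4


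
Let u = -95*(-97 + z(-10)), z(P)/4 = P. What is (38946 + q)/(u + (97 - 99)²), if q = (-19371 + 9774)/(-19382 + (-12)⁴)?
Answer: 52723287/17627726 ≈ 2.9909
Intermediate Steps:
z(P) = 4*P
q = -9597/1354 (q = -9597/(-19382 + 20736) = -9597/1354 ≈ -7.0879)
u = 13015 (u = -95*(-97 + 4*(-10)) = -95*(-97 - 40) = -95*(-137) = 13015)
(38946 + q)/(u + (97 - 99)²) = (38946 - 9597/1354)/(13015 + (97 - 99)²) = 52723287/(1354*(13015 + (-2)²)) = 52723287/(1354*(13015 + 4)) = (52723287/1354)/13019 = (52723287/1354)*(1/13019) = 52723287/17627726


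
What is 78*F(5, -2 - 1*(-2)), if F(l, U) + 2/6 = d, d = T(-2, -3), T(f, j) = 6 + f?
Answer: 286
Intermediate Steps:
d = 4 (d = 6 - 2 = 4)
F(l, U) = 11/3 (F(l, U) = -1/3 + 4 = 11/3)
78*F(5, -2 - 1*(-2)) = 78*(11/3) = 286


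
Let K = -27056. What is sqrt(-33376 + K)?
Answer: 4*I*sqrt(3777) ≈ 245.83*I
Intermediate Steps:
sqrt(-33376 + K) = sqrt(-33376 - 27056) = sqrt(-60432) = 4*I*sqrt(3777)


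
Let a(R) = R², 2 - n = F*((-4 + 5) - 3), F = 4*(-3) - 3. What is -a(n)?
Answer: -784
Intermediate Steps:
F = -15 (F = -12 - 3 = -15)
n = -28 (n = 2 - (-15)*((-4 + 5) - 3) = 2 - (-15)*(1 - 3) = 2 - (-15)*(-2) = 2 - 1*30 = 2 - 30 = -28)
-a(n) = -1*(-28)² = -1*784 = -784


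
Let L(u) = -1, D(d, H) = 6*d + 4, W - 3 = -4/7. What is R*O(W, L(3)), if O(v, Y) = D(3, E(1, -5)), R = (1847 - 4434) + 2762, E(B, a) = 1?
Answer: 3850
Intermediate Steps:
W = 17/7 (W = 3 - 4/7 = 17/7 ≈ 2.4286)
D(d, H) = 4 + 6*d
R = 175 (R = -2587 + 2762 = 175)
O(v, Y) = 22 (O(v, Y) = 4 + 6*3 = 4 + 18 = 22)
R*O(W, L(3)) = 175*22 = 3850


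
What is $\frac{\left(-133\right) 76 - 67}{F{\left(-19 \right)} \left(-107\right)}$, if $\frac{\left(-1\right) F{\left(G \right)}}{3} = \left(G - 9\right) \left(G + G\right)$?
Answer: $- \frac{10175}{341544} \approx -0.029791$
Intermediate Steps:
$F{\left(G \right)} = - 6 G \left(-9 + G\right)$ ($F{\left(G \right)} = - 3 \left(G - 9\right) \left(G + G\right) = - 3 \left(-9 + G\right) 2 G = - 3 \cdot 2 G \left(-9 + G\right) = - 6 G \left(-9 + G\right)$)
$\frac{\left(-133\right) 76 - 67}{F{\left(-19 \right)} \left(-107\right)} = \frac{\left(-133\right) 76 - 67}{6 \left(-19\right) \left(9 - -19\right) \left(-107\right)} = \frac{-10108 - 67}{6 \left(-19\right) \left(9 + 19\right) \left(-107\right)} = - \frac{10175}{6 \left(-19\right) 28 \left(-107\right)} = - \frac{10175}{\left(-3192\right) \left(-107\right)} = - \frac{10175}{341544}$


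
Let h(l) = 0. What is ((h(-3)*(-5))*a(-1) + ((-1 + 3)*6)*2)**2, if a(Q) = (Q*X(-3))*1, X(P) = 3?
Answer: 576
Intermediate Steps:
a(Q) = 3*Q (a(Q) = (Q*3)*1 = (3*Q)*1 = 3*Q)
((h(-3)*(-5))*a(-1) + ((-1 + 3)*6)*2)**2 = ((0*(-5))*(3*(-1)) + ((-1 + 3)*6)*2)**2 = (0*(-3) + (2*6)*2)**2 = (0 + 12*2)**2 = (0 + 24)**2 = 24**2 = 576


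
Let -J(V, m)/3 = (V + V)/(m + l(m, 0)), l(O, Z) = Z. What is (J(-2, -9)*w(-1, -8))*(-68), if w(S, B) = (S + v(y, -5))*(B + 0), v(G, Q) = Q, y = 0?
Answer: 4352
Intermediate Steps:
w(S, B) = B*(-5 + S) (w(S, B) = (S - 5)*(B + 0) = (-5 + S)*B = B*(-5 + S))
J(V, m) = -6*V/m (J(V, m) = -3*(V + V)/(m + 0) = -3*2*V/m = -6*V/m)
(J(-2, -9)*w(-1, -8))*(-68) = ((-6*(-2)/(-9))*(-8*(-5 - 1)))*(-68) = ((-6*(-2)*(-⅑))*(-8*(-6)))*(-68) = -4/3*48*(-68) = -64*(-68) = 4352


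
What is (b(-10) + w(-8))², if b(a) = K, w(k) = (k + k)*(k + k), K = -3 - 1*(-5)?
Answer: 66564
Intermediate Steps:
K = 2 (K = -3 + 5 = 2)
w(k) = 4*k² (w(k) = (2*k)*(2*k) = 4*k²)
b(a) = 2
(b(-10) + w(-8))² = (2 + 4*(-8)²)² = (2 + 4*64)² = (2 + 256)² = 258² = 66564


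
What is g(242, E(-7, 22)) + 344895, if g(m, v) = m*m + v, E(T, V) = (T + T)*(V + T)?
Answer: 403249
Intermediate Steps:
E(T, V) = 2*T*(T + V) (E(T, V) = (2*T)*(T + V) = 2*T*(T + V))
g(m, v) = v + m² (g(m, v) = m² + v = v + m²)
g(242, E(-7, 22)) + 344895 = (2*(-7)*(-7 + 22) + 242²) + 344895 = (2*(-7)*15 + 58564) + 344895 = (-210 + 58564) + 344895 = 58354 + 344895 = 403249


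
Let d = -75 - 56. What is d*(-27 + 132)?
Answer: -13755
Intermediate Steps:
d = -131
d*(-27 + 132) = -131*(-27 + 132) = -131*105 = -13755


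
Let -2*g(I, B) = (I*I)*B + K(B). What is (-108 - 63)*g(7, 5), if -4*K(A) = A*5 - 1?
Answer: 40869/2 ≈ 20435.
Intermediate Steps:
K(A) = ¼ - 5*A/4 (K(A) = -(A*5 - 1)/4 = -(5*A - 1)/4 = -(-1 + 5*A)/4 = ¼ - 5*A/4)
g(I, B) = -⅛ + 5*B/8 - B*I²/2 (g(I, B) = -((I*I)*B + (¼ - 5*B/4))/2 = -(I²*B + (¼ - 5*B/4))/2 = -(B*I² + (¼ - 5*B/4))/2 = -(¼ - 5*B/4 + B*I²)/2 = -⅛ + 5*B/8 - B*I²/2)
(-108 - 63)*g(7, 5) = (-108 - 63)*(-⅛ + (5/8)*5 - ½*5*7²) = -171*(-⅛ + 25/8 - ½*5*49) = -171*(-⅛ + 25/8 - 245/2) = -171*(-239/2) = 40869/2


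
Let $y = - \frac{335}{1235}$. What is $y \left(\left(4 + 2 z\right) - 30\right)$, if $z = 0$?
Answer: $\frac{134}{19} \approx 7.0526$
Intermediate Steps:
$y = - \frac{67}{247}$ ($y = \left(-335\right) \frac{1}{1235} = - \frac{67}{247} \approx -0.27126$)
$y \left(\left(4 + 2 z\right) - 30\right) = - \frac{67 \left(\left(4 + 2 \cdot 0\right) - 30\right)}{247} = - \frac{67 \left(\left(4 + 0\right) - 30\right)}{247} = - \frac{67 \left(4 - 30\right)}{247} = \left(- \frac{67}{247}\right) \left(-26\right) = \frac{134}{19}$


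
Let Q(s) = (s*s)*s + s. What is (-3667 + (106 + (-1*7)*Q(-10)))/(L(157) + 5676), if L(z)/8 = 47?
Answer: 3509/6052 ≈ 0.57981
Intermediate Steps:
L(z) = 376 (L(z) = 8*47 = 376)
Q(s) = s + s³ (Q(s) = s²*s + s = s³ + s = s + s³)
(-3667 + (106 + (-1*7)*Q(-10)))/(L(157) + 5676) = (-3667 + (106 + (-1*7)*(-10 + (-10)³)))/(376 + 5676) = (-3667 + (106 - 7*(-10 - 1000)))/6052 = (-3667 + (106 - 7*(-1010)))*(1/6052) = (-3667 + (106 + 7070))*(1/6052) = (-3667 + 7176)*(1/6052) = 3509*(1/6052) = 3509/6052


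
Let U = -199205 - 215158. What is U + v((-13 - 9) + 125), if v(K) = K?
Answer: -414260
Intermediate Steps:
U = -414363
U + v((-13 - 9) + 125) = -414363 + ((-13 - 9) + 125) = -414363 + (-22 + 125) = -414363 + 103 = -414260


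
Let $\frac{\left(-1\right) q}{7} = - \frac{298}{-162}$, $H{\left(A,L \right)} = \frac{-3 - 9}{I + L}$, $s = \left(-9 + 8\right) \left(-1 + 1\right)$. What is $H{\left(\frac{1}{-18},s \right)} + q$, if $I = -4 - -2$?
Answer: $- \frac{557}{81} \approx -6.8765$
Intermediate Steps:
$I = -2$ ($I = -4 + 2 = -2$)
$s = 0$ ($s = \left(-1\right) 0 = 0$)
$H{\left(A,L \right)} = - \frac{12}{-2 + L}$ ($H{\left(A,L \right)} = \frac{-3 - 9}{-2 + L} = - \frac{12}{-2 + L}$)
$q = - \frac{1043}{81}$ ($q = - 7 \left(- \frac{298}{-162}\right) = - 7 \left(\left(-298\right) \left(- \frac{1}{162}\right)\right) = \left(-7\right) \frac{149}{81} = - \frac{1043}{81} \approx -12.877$)
$H{\left(\frac{1}{-18},s \right)} + q = - \frac{12}{-2 + 0} - \frac{1043}{81} = - \frac{12}{-2} - \frac{1043}{81} = \left(-12\right) \left(- \frac{1}{2}\right) - \frac{1043}{81} = 6 - \frac{1043}{81} = - \frac{557}{81}$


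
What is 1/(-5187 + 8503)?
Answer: 1/3316 ≈ 0.00030157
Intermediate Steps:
1/(-5187 + 8503) = 1/3316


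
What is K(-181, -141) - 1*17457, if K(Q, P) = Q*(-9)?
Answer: -15828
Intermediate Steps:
K(Q, P) = -9*Q
K(-181, -141) - 1*17457 = -9*(-181) - 1*17457 = 1629 - 17457 = -15828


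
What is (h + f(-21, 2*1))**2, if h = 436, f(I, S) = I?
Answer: 172225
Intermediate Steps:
(h + f(-21, 2*1))**2 = (436 - 21)**2 = 415**2 = 172225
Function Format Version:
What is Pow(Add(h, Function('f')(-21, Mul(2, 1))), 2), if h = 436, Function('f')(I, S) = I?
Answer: 172225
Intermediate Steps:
Pow(Add(h, Function('f')(-21, Mul(2, 1))), 2) = Pow(Add(436, -21), 2) = Pow(415, 2) = 172225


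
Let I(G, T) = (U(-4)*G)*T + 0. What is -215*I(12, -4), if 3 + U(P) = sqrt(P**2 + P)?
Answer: -30960 + 20640*sqrt(3) ≈ 4789.5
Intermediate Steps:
U(P) = -3 + sqrt(P + P**2) (U(P) = -3 + sqrt(P**2 + P) = -3 + sqrt(P + P**2))
I(G, T) = G*T*(-3 + 2*sqrt(3)) (I(G, T) = ((-3 + sqrt(-4*(1 - 4)))*G)*T + 0 = ((-3 + sqrt(-4*(-3)))*G)*T + 0 = ((-3 + sqrt(12))*G)*T + 0 = ((-3 + 2*sqrt(3))*G)*T + 0 = (G*(-3 + 2*sqrt(3)))*T + 0 = G*T*(-3 + 2*sqrt(3)) + 0 = G*T*(-3 + 2*sqrt(3)))
-215*I(12, -4) = -2580*(-4)*(-3 + 2*sqrt(3)) = -215*(144 - 96*sqrt(3)) = -30960 + 20640*sqrt(3)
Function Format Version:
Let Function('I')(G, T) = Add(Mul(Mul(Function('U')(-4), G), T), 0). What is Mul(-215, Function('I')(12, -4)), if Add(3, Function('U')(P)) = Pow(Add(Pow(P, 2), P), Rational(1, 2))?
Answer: Add(-30960, Mul(20640, Pow(3, Rational(1, 2)))) ≈ 4789.5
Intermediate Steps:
Function('U')(P) = Add(-3, Pow(Add(P, Pow(P, 2)), Rational(1, 2))) (Function('U')(P) = Add(-3, Pow(Add(Pow(P, 2), P), Rational(1, 2))) = Add(-3, Pow(Add(P, Pow(P, 2)), Rational(1, 2))))
Function('I')(G, T) = Mul(G, T, Add(-3, Mul(2, Pow(3, Rational(1, 2))))) (Function('I')(G, T) = Add(Mul(Mul(Add(-3, Pow(Mul(-4, Add(1, -4)), Rational(1, 2))), G), T), 0) = Add(Mul(Mul(Add(-3, Pow(Mul(-4, -3), Rational(1, 2))), G), T), 0) = Add(Mul(Mul(Add(-3, Pow(12, Rational(1, 2))), G), T), 0) = Add(Mul(Mul(Add(-3, Mul(2, Pow(3, Rational(1, 2)))), G), T), 0) = Add(Mul(Mul(G, Add(-3, Mul(2, Pow(3, Rational(1, 2))))), T), 0) = Add(Mul(G, T, Add(-3, Mul(2, Pow(3, Rational(1, 2))))), 0) = Mul(G, T, Add(-3, Mul(2, Pow(3, Rational(1, 2))))))
Mul(-215, Function('I')(12, -4)) = Mul(-215, Mul(12, -4, Add(-3, Mul(2, Pow(3, Rational(1, 2)))))) = Mul(-215, Add(144, Mul(-96, Pow(3, Rational(1, 2))))) = Add(-30960, Mul(20640, Pow(3, Rational(1, 2))))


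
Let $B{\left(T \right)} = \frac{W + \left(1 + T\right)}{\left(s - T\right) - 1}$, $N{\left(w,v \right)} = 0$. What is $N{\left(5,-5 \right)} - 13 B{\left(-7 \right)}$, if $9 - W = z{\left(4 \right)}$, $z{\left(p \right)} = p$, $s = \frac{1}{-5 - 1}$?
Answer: $\frac{78}{35} \approx 2.2286$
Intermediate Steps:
$s = - \frac{1}{6}$ ($s = \frac{1}{-6} = - \frac{1}{6} \approx -0.16667$)
$W = 5$ ($W = 9 - 4 = 5$)
$B{\left(T \right)} = \frac{6 + T}{- \frac{7}{6} - T}$ ($B{\left(T \right)} = \frac{5 + \left(1 + T\right)}{\left(- \frac{1}{6} - T\right) - 1} = \frac{6 + T}{- \frac{7}{6} - T}$)
$N{\left(5,-5 \right)} - 13 B{\left(-7 \right)} = 0 - 13 \frac{6 \left(-6 - -7\right)}{7 + 6 \left(-7\right)} = 0 - 13 \frac{6 \left(-6 + 7\right)}{7 - 42} = 0 - 13 \cdot 6 \frac{1}{-35} \cdot 1 = 0 - 13 \cdot 6 \left(- \frac{1}{35}\right) 1 = 0 - - \frac{78}{35} = 0 + \frac{78}{35} = \frac{78}{35}$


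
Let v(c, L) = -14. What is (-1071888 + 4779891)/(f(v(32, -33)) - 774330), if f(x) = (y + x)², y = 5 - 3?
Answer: -1236001/258062 ≈ -4.7896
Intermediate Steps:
y = 2
f(x) = (2 + x)²
(-1071888 + 4779891)/(f(v(32, -33)) - 774330) = (-1071888 + 4779891)/((2 - 14)² - 774330) = 3708003/((-12)² - 774330) = 3708003/(144 - 774330) = 3708003/(-774186) = 3708003*(-1/774186) = -1236001/258062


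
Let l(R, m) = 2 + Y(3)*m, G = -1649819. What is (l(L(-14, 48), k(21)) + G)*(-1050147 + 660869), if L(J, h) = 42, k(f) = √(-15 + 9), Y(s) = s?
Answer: 642237462126 - 1167834*I*√6 ≈ 6.4224e+11 - 2.8606e+6*I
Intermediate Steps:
k(f) = I*√6 (k(f) = √(-6) = I*√6)
l(R, m) = 2 + 3*m
(l(L(-14, 48), k(21)) + G)*(-1050147 + 660869) = ((2 + 3*(I*√6)) - 1649819)*(-1050147 + 660869) = ((2 + 3*I*√6) - 1649819)*(-389278) = (-1649817 + 3*I*√6)*(-389278) = 642237462126 - 1167834*I*√6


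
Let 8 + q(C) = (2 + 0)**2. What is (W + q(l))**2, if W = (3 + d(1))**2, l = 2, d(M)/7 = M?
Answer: 9216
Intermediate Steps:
d(M) = 7*M
q(C) = -4 (q(C) = -8 + (2 + 0)**2 = -8 + 2**2 = -8 + 4 = -4)
W = 100 (W = (3 + 7*1)**2 = (3 + 7)**2 = 10**2 = 100)
(W + q(l))**2 = (100 - 4)**2 = 96**2 = 9216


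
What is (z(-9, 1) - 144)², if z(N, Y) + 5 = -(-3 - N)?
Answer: 24025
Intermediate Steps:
z(N, Y) = -2 + N (z(N, Y) = -5 - (-3 - N) = -5 + (3 + N) = -2 + N)
(z(-9, 1) - 144)² = ((-2 - 9) - 144)² = (-11 - 144)² = (-155)² = 24025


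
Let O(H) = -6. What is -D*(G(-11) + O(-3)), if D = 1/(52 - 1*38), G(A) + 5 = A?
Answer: 11/7 ≈ 1.5714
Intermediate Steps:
G(A) = -5 + A
D = 1/14 (D = 1/(52 - 38) = 1/14 ≈ 0.071429)
-D*(G(-11) + O(-3)) = -((-5 - 11) - 6)/14 = -(-16 - 6)/14 = -(-22)/14 = -1*(-11/7) = 11/7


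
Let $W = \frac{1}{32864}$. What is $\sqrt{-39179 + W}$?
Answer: $\frac{3 i \sqrt{293854061930}}{8216} \approx 197.94 i$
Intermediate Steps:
$W = \frac{1}{32864} \approx 3.0428 \cdot 10^{-5}$
$\sqrt{-39179 + W} = \sqrt{-39179 + \frac{1}{32864}} = \sqrt{- \frac{1287578655}{32864}} = \frac{3 i \sqrt{293854061930}}{8216}$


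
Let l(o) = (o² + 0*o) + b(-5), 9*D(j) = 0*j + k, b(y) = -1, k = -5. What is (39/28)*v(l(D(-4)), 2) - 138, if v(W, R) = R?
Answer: -1893/14 ≈ -135.21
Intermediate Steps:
D(j) = -5/9 (D(j) = (0*j - 5)/9 = (0 - 5)/9 = (⅑)*(-5) = -5/9)
l(o) = -1 + o² (l(o) = (o² + 0*o) - 1 = (o² + 0) - 1 = o² - 1 = -1 + o²)
(39/28)*v(l(D(-4)), 2) - 138 = (39/28)*2 - 138 = 39/14 - 138 = -1893/14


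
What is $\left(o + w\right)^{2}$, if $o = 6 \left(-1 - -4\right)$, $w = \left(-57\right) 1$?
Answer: $1521$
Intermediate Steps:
$w = -57$
$o = 18$ ($o = 6 \left(-1 + 4\right) = 6 \cdot 3 = 18$)
$\left(o + w\right)^{2} = \left(18 - 57\right)^{2} = \left(-39\right)^{2} = 1521$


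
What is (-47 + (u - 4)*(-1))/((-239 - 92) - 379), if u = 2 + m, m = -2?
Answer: 43/710 ≈ 0.060563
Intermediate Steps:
u = 0 (u = 2 - 2 = 0)
(-47 + (u - 4)*(-1))/((-239 - 92) - 379) = (-47 + (0 - 4)*(-1))/((-239 - 92) - 379) = (-47 - 4*(-1))/(-331 - 379) = (-47 + 4)/(-710) = -43*(-1/710) = 43/710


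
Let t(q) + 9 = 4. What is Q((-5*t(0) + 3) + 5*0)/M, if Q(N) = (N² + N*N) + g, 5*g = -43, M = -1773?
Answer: -2599/2955 ≈ -0.87953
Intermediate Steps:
t(q) = -5 (t(q) = -9 + 4 = -5)
g = -43/5 (g = (⅕)*(-43) = -43/5 ≈ -8.6000)
Q(N) = -43/5 + 2*N² (Q(N) = (N² + N*N) - 43/5 = (N² + N²) - 43/5 = 2*N² - 43/5 = -43/5 + 2*N²)
Q((-5*t(0) + 3) + 5*0)/M = (-43/5 + 2*((-5*(-5) + 3) + 5*0)²)/(-1773) = (-43/5 + 2*((25 + 3) + 0)²)*(-1/1773) = (-43/5 + 2*(28 + 0)²)*(-1/1773) = (-43/5 + 2*28²)*(-1/1773) = (-43/5 + 2*784)*(-1/1773) = (-43/5 + 1568)*(-1/1773) = (7797/5)*(-1/1773) = -2599/2955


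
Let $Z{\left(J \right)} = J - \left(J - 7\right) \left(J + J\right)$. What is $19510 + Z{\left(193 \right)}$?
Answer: $-52093$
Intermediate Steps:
$Z{\left(J \right)} = J - 2 J \left(-7 + J\right)$ ($Z{\left(J \right)} = J - \left(-7 + J\right) 2 J = J - 2 J \left(-7 + J\right)$)
$19510 + Z{\left(193 \right)} = 19510 + 193 \left(15 - 386\right) = 19510 + 193 \left(-371\right) = 19510 - 71603 = -52093$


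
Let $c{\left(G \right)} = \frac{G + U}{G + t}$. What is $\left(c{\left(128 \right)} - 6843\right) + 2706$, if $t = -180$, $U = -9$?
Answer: $- \frac{215243}{52} \approx -4139.3$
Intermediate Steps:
$c{\left(G \right)} = \frac{-9 + G}{-180 + G}$ ($c{\left(G \right)} = \frac{G - 9}{G - 180} = \frac{-9 + G}{-180 + G}$)
$\left(c{\left(128 \right)} - 6843\right) + 2706 = \left(\frac{-9 + 128}{-180 + 128} - 6843\right) + 2706 = \left(\frac{1}{-52} \cdot 119 - 6843\right) + 2706 = \left(\left(- \frac{1}{52}\right) 119 - 6843\right) + 2706 = \left(- \frac{119}{52} - 6843\right) + 2706 = - \frac{355955}{52} + 2706 = - \frac{215243}{52}$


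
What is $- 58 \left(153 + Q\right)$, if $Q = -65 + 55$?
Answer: $-8294$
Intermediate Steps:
$Q = -10$
$- 58 \left(153 + Q\right) = - 58 \left(153 - 10\right) = \left(-58\right) 143 = -8294$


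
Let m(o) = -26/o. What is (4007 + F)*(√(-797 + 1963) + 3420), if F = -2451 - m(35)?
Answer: 37268424/7 + 54486*√1166/35 ≈ 5.3772e+6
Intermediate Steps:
F = -85759/35 (F = -2451 - (-26)/35 = -2451 - 1*(-26/35) = -2451 + 26/35 = -85759/35 ≈ -2450.3)
(4007 + F)*(√(-797 + 1963) + 3420) = (4007 - 85759/35)*(√(-797 + 1963) + 3420) = 54486*(√1166 + 3420)/35 = 54486*(3420 + √1166)/35 = 37268424/7 + 54486*√1166/35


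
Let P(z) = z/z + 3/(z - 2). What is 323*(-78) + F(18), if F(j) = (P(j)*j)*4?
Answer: -50217/2 ≈ -25109.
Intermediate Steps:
P(z) = 1 + 3/(-2 + z)
F(j) = 4*j*(1 + j)/(-2 + j) (F(j) = (((1 + j)/(-2 + j))*j)*4 = (j*(1 + j)/(-2 + j))*4 = 4*j*(1 + j)/(-2 + j))
323*(-78) + F(18) = 323*(-78) + 4*18*(1 + 18)/(-2 + 18) = -25194 + 4*18*19/16 = -25194 + 4*18*(1/16)*19 = -25194 + 171/2 = -50217/2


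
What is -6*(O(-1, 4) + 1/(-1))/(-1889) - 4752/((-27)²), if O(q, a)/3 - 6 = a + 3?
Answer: -326308/51003 ≈ -6.3978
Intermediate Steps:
O(q, a) = 27 + 3*a (O(q, a) = 18 + 3*(a + 3) = 18 + 3*(3 + a) = 18 + (9 + 3*a) = 27 + 3*a)
-6*(O(-1, 4) + 1/(-1))/(-1889) - 4752/((-27)²) = -6*((27 + 3*4) + 1/(-1))/(-1889) - 4752/((-27)²) = -6*((27 + 12) - 1)*(-1/1889) - 4752/729 = -6*(39 - 1)*(-1/1889) - 4752*1/729 = -6*38*(-1/1889) - 176/27 = -228*(-1/1889) - 176/27 = 228/1889 - 176/27 = -326308/51003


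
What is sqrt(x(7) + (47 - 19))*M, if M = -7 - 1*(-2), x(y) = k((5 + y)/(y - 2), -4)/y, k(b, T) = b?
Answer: -4*sqrt(2170)/7 ≈ -26.619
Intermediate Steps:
x(y) = (5 + y)/(y*(-2 + y)) (x(y) = ((5 + y)/(y - 2))/y = ((5 + y)/(-2 + y))/y = (5 + y)/(y*(-2 + y)))
M = -5 (M = -7 + 2 = -5)
sqrt(x(7) + (47 - 19))*M = sqrt((5 + 7)/(7*(-2 + 7)) + (47 - 19))*(-5) = sqrt((1/7)*12/5 + 28)*(-5) = sqrt((1/7)*(1/5)*12 + 28)*(-5) = sqrt(12/35 + 28)*(-5) = sqrt(992/35)*(-5) = (4*sqrt(2170)/35)*(-5) = -4*sqrt(2170)/7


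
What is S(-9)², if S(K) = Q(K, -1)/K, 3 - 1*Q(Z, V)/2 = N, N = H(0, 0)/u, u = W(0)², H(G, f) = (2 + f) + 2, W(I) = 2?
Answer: 16/81 ≈ 0.19753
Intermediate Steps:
H(G, f) = 4 + f
u = 4 (u = 2² = 4)
N = 1 (N = (4 + 0)/4 = 4*(¼) = 1)
Q(Z, V) = 4 (Q(Z, V) = 6 - 2*1 = 6 - 2 = 4)
S(K) = 4/K
S(-9)² = (4/(-9))² = (4*(-⅑))² = (-4/9)² = 16/81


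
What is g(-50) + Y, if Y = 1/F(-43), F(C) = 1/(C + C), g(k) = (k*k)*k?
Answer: -125086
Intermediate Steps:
g(k) = k³ (g(k) = k²*k = k³)
F(C) = 1/(2*C)
Y = -86 (Y = 1/((½)/(-43)) = 1/((½)*(-1/43)) = 1/(-1/86) = -86)
g(-50) + Y = (-50)³ - 86 = -125000 - 86 = -125086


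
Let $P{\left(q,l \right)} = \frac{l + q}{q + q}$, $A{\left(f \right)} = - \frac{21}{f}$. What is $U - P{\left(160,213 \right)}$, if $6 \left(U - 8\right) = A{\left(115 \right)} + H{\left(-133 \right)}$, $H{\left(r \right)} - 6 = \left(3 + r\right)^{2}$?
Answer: $\frac{62364311}{22080} \approx 2824.5$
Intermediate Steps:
$P{\left(q,l \right)} = \frac{l + q}{2 q}$
$H{\left(r \right)} = 6 + \left(3 + r\right)^{2}$
$U = \frac{1949689}{690}$ ($U = 8 + \frac{- \frac{21}{115} + \left(6 + \left(3 - 133\right)^{2}\right)}{6} = 8 + \frac{\left(-21\right) \frac{1}{115} + \left(6 + \left(-130\right)^{2}\right)}{6} = 8 + \frac{- \frac{21}{115} + \left(6 + 16900\right)}{6} = 8 + \frac{- \frac{21}{115} + 16906}{6} = 8 + \frac{1}{6} \cdot \frac{1944169}{115} = 8 + \frac{1944169}{690} = \frac{1949689}{690} \approx 2825.6$)
$U - P{\left(160,213 \right)} = \frac{1949689}{690} - \frac{213 + 160}{2 \cdot 160} = \frac{1949689}{690} - \frac{1}{2} \cdot \frac{1}{160} \cdot 373 = \frac{1949689}{690} - \frac{373}{320} = \frac{62364311}{22080}$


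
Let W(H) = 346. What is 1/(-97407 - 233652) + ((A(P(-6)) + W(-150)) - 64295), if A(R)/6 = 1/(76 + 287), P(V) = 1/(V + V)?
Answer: -2561677268914/40058139 ≈ -63949.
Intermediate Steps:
P(V) = 1/(2*V)
A(R) = 2/121 (A(R) = 6/(76 + 287) = 6/363 = 6*(1/363) = 2/121)
1/(-97407 - 233652) + ((A(P(-6)) + W(-150)) - 64295) = 1/(-97407 - 233652) + ((2/121 + 346) - 64295) = 1/(-331059) + (41868/121 - 64295) = -1/331059 - 7737827/121 = -2561677268914/40058139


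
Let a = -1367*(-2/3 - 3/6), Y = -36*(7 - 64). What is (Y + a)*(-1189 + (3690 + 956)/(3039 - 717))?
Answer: -15077168693/3483 ≈ -4.3288e+6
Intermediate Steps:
Y = 2052 (Y = -36*(-57) = 2052)
a = 9569/6 (a = -1367*(-2*⅓ - 3*⅙) = -1367*(-⅔ - ½) = -1367*(-7/6) = 9569/6 ≈ 1594.8)
(Y + a)*(-1189 + (3690 + 956)/(3039 - 717)) = (2052 + 9569/6)*(-1189 + (3690 + 956)/(3039 - 717)) = 21881*(-1189 + 4646/2322)/6 = 21881*(-1189 + 4646*(1/2322))/6 = 21881*(-1189 + 2323/1161)/6 = (21881/6)*(-1378106/1161) = -15077168693/3483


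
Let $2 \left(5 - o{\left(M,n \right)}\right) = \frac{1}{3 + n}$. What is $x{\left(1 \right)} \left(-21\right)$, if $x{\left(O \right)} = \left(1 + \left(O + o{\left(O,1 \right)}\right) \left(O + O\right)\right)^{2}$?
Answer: $- \frac{54621}{16} \approx -3413.8$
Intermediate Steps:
$o{\left(M,n \right)} = 5 - \frac{1}{2 \left(3 + n\right)}$
$x{\left(O \right)} = \left(1 + 2 O \left(\frac{39}{8} + O\right)\right)^{2}$ ($x{\left(O \right)} = \left(1 + \left(O + \frac{29 + 10 \cdot 1}{2 \left(3 + 1\right)}\right) \left(O + O\right)\right)^{2} = \left(1 + \left(O + \frac{29 + 10}{2 \cdot 4}\right) 2 O\right)^{2} = \left(1 + \left(O + \frac{1}{2} \cdot \frac{1}{4} \cdot 39\right) 2 O\right)^{2} = \left(1 + \left(O + \frac{39}{8}\right) 2 O\right)^{2} = \left(1 + \left(\frac{39}{8} + O\right) 2 O\right)^{2} = \left(1 + 2 O \left(\frac{39}{8} + O\right)\right)^{2}$)
$x{\left(1 \right)} \left(-21\right) = \frac{\left(4 + 8 \cdot 1^{2} + 39 \cdot 1\right)^{2}}{16} \left(-21\right) = \frac{\left(4 + 8 \cdot 1 + 39\right)^{2}}{16} \left(-21\right) = \frac{\left(4 + 8 + 39\right)^{2}}{16} \left(-21\right) = \frac{51^{2}}{16} \left(-21\right) = \frac{1}{16} \cdot 2601 \left(-21\right) = \frac{2601}{16} \left(-21\right) = - \frac{54621}{16}$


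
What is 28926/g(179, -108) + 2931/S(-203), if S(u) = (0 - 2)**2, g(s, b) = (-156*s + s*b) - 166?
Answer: 69439089/94844 ≈ 732.14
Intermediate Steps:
g(s, b) = -166 - 156*s + b*s (g(s, b) = (-156*s + b*s) - 166 = -166 - 156*s + b*s)
S(u) = 4 (S(u) = (-2)**2 = 4)
28926/g(179, -108) + 2931/S(-203) = 28926/(-166 - 156*179 - 108*179) + 2931/4 = 28926/(-166 - 27924 - 19332) + 2931*(1/4) = 28926/(-47422) + 2931/4 = 28926*(-1/47422) + 2931/4 = -14463/23711 + 2931/4 = 69439089/94844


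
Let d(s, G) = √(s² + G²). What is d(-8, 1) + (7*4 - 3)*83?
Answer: 2075 + √65 ≈ 2083.1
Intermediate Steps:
d(s, G) = √(G² + s²)
d(-8, 1) + (7*4 - 3)*83 = √(1² + (-8)²) + (7*4 - 3)*83 = √(1 + 64) + (28 - 3)*83 = √65 + 25*83 = √65 + 2075 = 2075 + √65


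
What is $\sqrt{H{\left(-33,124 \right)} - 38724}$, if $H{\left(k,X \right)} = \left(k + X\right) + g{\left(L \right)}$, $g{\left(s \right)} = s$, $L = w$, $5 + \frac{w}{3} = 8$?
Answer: $4 i \sqrt{2414} \approx 196.53 i$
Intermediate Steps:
$w = 9$ ($w = -15 + 3 \cdot 8 = -15 + 24 = 9$)
$L = 9$
$H{\left(k,X \right)} = 9 + X + k$ ($H{\left(k,X \right)} = \left(k + X\right) + 9 = \left(X + k\right) + 9 = 9 + X + k$)
$\sqrt{H{\left(-33,124 \right)} - 38724} = \sqrt{\left(9 + 124 - 33\right) - 38724} = \sqrt{100 - 38724} = \sqrt{-38624} = 4 i \sqrt{2414}$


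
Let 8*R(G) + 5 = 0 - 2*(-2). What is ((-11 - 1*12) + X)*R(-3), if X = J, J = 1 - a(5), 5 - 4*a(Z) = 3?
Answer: 45/16 ≈ 2.8125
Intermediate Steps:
a(Z) = 1/2 (a(Z) = 5/4 - 1/4*3 = 5/4 - 3/4 = 1/2)
R(G) = -1/8 (R(G) = -5/8 + (0 - 2*(-2))/8 = -5/8 + (0 + 4)/8 = -5/8 + (1/8)*4 = -5/8 + 1/2 = -1/8)
J = 1/2 (J = 1 - 1*1/2 = 1 - 1/2 = 1/2 ≈ 0.50000)
X = 1/2 ≈ 0.50000
((-11 - 1*12) + X)*R(-3) = ((-11 - 1*12) + 1/2)*(-1/8) = ((-11 - 12) + 1/2)*(-1/8) = (-23 + 1/2)*(-1/8) = -45/2*(-1/8) = 45/16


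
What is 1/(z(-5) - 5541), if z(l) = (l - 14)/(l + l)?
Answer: -10/55391 ≈ -0.00018053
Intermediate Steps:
z(l) = (-14 + l)/(2*l) (z(l) = (-14 + l)/((2*l)) = (-14 + l)*(1/(2*l)) = (-14 + l)/(2*l))
1/(z(-5) - 5541) = 1/((½)*(-14 - 5)/(-5) - 5541) = 1/((½)*(-⅕)*(-19) - 5541) = 1/(19/10 - 5541) = 1/(-55391/10) = -10/55391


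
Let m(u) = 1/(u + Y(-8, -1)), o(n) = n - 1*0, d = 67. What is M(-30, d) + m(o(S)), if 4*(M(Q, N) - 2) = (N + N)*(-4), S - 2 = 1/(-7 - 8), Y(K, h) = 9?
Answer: -21633/164 ≈ -131.91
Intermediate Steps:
S = 29/15 (S = 2 + 1/(-7 - 8) = 2 + 1/(-15) = 2 - 1/15 = 29/15 ≈ 1.9333)
o(n) = n (o(n) = n + 0 = n)
M(Q, N) = 2 - 2*N (M(Q, N) = 2 + ((N + N)*(-4))/4 = 2 + ((2*N)*(-4))/4 = 2 + (-8*N)/4 = 2 - 2*N)
m(u) = 1/(9 + u) (m(u) = 1/(u + 9) = 1/(9 + u))
M(-30, d) + m(o(S)) = (2 - 2*67) + 1/(9 + 29/15) = (2 - 134) + 1/(164/15) = -132 + 15/164 = -21633/164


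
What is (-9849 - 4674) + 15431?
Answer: 908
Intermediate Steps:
(-9849 - 4674) + 15431 = -14523 + 15431 = 908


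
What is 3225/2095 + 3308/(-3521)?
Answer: 884993/1475299 ≈ 0.59987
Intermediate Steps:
3225/2095 + 3308/(-3521) = 3225*(1/2095) + 3308*(-1/3521) = 645/419 - 3308/3521 = 884993/1475299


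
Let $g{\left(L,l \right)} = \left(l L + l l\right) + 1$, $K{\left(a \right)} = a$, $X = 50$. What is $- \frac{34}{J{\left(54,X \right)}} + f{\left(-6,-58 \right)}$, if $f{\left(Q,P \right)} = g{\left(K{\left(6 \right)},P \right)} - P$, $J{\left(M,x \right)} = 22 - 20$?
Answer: $3058$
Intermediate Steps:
$J{\left(M,x \right)} = 2$ ($J{\left(M,x \right)} = 22 - 20 = 2$)
$g{\left(L,l \right)} = 1 + l^{2} + L l$ ($g{\left(L,l \right)} = \left(L l + l^{2}\right) + 1 = \left(l^{2} + L l\right) + 1 = 1 + l^{2} + L l$)
$f{\left(Q,P \right)} = 1 + P^{2} + 5 P$ ($f{\left(Q,P \right)} = \left(1 + P^{2} + 6 P\right) - P = 1 + P^{2} + 5 P$)
$- \frac{34}{J{\left(54,X \right)}} + f{\left(-6,-58 \right)} = - \frac{34}{2} + \left(1 + \left(-58\right)^{2} + 5 \left(-58\right)\right) = \left(-34\right) \frac{1}{2} + \left(1 + 3364 - 290\right) = -17 + 3075 = 3058$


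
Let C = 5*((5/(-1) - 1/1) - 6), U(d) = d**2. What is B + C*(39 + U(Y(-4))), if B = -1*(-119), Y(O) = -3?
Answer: -2761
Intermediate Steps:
B = 119
C = -60 (C = 5*((5*(-1) - 1*1) - 6) = 5*((-5 - 1) - 6) = 5*(-6 - 6) = 5*(-12) = -60)
B + C*(39 + U(Y(-4))) = 119 - 60*(39 + (-3)**2) = 119 - 60*(39 + 9) = 119 - 60*48 = 119 - 2880 = -2761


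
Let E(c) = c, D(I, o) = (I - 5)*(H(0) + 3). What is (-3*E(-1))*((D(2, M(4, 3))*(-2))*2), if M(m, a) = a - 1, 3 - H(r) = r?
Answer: 216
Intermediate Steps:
H(r) = 3 - r
M(m, a) = -1 + a
D(I, o) = -30 + 6*I (D(I, o) = (I - 5)*((3 - 1*0) + 3) = (-5 + I)*((3 + 0) + 3) = (-5 + I)*(3 + 3) = (-5 + I)*6 = -30 + 6*I)
(-3*E(-1))*((D(2, M(4, 3))*(-2))*2) = (-3*(-1))*(((-30 + 6*2)*(-2))*2) = 3*(((-30 + 12)*(-2))*2) = 3*(-18*(-2)*2) = 3*(36*2) = 3*72 = 216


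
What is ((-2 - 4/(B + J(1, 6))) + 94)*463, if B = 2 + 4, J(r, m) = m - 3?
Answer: 381512/9 ≈ 42390.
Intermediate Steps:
J(r, m) = -3 + m
B = 6
((-2 - 4/(B + J(1, 6))) + 94)*463 = ((-2 - 4/(6 + (-3 + 6))) + 94)*463 = ((-2 - 4/(6 + 3)) + 94)*463 = ((-2 - 4/9) + 94)*463 = (-22/9 + 94)*463 = (824/9)*463 = 381512/9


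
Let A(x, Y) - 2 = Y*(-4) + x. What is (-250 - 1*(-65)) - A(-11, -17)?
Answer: -244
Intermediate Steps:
A(x, Y) = 2 + x - 4*Y (A(x, Y) = 2 + (Y*(-4) + x) = 2 + (-4*Y + x) = 2 + (x - 4*Y) = 2 + x - 4*Y)
(-250 - 1*(-65)) - A(-11, -17) = (-250 - 1*(-65)) - (2 - 11 - 4*(-17)) = (-250 + 65) - (2 - 11 + 68) = -185 - 1*59 = -185 - 59 = -244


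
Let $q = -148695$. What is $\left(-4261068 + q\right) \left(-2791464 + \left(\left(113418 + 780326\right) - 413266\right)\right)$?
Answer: $10190900556318$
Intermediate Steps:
$\left(-4261068 + q\right) \left(-2791464 + \left(\left(113418 + 780326\right) - 413266\right)\right) = \left(-4261068 - 148695\right) \left(-2791464 + \left(\left(113418 + 780326\right) - 413266\right)\right) = - 4409763 \left(-2791464 + \left(893744 - 413266\right)\right) = - 4409763 \left(-2791464 + 480478\right) = \left(-4409763\right) \left(-2310986\right) = 10190900556318$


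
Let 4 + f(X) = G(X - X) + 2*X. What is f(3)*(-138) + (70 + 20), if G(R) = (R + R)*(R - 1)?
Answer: -186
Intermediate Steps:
G(R) = 2*R*(-1 + R) (G(R) = (2*R)*(-1 + R) = 2*R*(-1 + R))
f(X) = -4 + 2*X (f(X) = -4 + (2*(X - X)*(-1 + (X - X)) + 2*X) = -4 + (2*0*(-1 + 0) + 2*X) = -4 + (2*0*(-1) + 2*X) = -4 + (0 + 2*X) = -4 + 2*X)
f(3)*(-138) + (70 + 20) = (-4 + 2*3)*(-138) + (70 + 20) = (-4 + 6)*(-138) + 90 = 2*(-138) + 90 = -276 + 90 = -186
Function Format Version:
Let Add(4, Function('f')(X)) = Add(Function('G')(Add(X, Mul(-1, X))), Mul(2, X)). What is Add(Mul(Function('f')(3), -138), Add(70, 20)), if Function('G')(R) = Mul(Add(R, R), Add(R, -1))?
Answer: -186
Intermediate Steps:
Function('G')(R) = Mul(2, R, Add(-1, R)) (Function('G')(R) = Mul(Mul(2, R), Add(-1, R)) = Mul(2, R, Add(-1, R)))
Function('f')(X) = Add(-4, Mul(2, X)) (Function('f')(X) = Add(-4, Add(Mul(2, Add(X, Mul(-1, X)), Add(-1, Add(X, Mul(-1, X)))), Mul(2, X))) = Add(-4, Add(Mul(2, 0, Add(-1, 0)), Mul(2, X))) = Add(-4, Add(Mul(2, 0, -1), Mul(2, X))) = Add(-4, Add(0, Mul(2, X))) = Add(-4, Mul(2, X)))
Add(Mul(Function('f')(3), -138), Add(70, 20)) = Add(Mul(Add(-4, Mul(2, 3)), -138), Add(70, 20)) = Add(Mul(Add(-4, 6), -138), 90) = Add(Mul(2, -138), 90) = Add(-276, 90) = -186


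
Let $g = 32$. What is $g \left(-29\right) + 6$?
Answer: $-922$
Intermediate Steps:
$g \left(-29\right) + 6 = 32 \left(-29\right) + 6 = -928 + 6 = -922$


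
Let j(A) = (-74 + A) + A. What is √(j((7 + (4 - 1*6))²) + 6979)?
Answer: √6955 ≈ 83.397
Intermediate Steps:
j(A) = -74 + 2*A
√(j((7 + (4 - 1*6))²) + 6979) = √((-74 + 2*(7 + (4 - 1*6))²) + 6979) = √((-74 + 2*(7 + (4 - 6))²) + 6979) = √((-74 + 2*(7 - 2)²) + 6979) = √((-74 + 2*5²) + 6979) = √((-74 + 2*25) + 6979) = √((-74 + 50) + 6979) = √(-24 + 6979) = √6955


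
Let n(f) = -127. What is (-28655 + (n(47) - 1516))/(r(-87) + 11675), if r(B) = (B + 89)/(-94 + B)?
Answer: -5483938/2113173 ≈ -2.5951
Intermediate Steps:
r(B) = (89 + B)/(-94 + B)
(-28655 + (n(47) - 1516))/(r(-87) + 11675) = (-28655 + (-127 - 1516))/((89 - 87)/(-94 - 87) + 11675) = (-28655 - 1643)/(2/(-181) + 11675) = -30298/(-1/181*2 + 11675) = -30298/(-2/181 + 11675) = -30298/2113173/181 = -30298*181/2113173 = -5483938/2113173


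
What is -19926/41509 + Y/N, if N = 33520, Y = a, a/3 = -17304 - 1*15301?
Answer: -945624471/278276336 ≈ -3.3981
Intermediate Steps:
a = -97815 (a = 3*(-17304 - 1*15301) = 3*(-17304 - 15301) = 3*(-32605) = -97815)
Y = -97815
-19926/41509 + Y/N = -19926/41509 - 97815/33520 = -19926*1/41509 - 97815*1/33520 = -19926/41509 - 19563/6704 = -945624471/278276336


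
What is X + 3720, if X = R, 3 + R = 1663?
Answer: 5380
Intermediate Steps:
R = 1660 (R = -3 + 1663 = 1660)
X = 1660
X + 3720 = 1660 + 3720 = 5380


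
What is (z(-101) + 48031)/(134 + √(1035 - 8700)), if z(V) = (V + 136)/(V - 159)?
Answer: 167339535/666146 - 2497605*I*√7665/1332292 ≈ 251.21 - 164.13*I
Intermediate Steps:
z(V) = (136 + V)/(-159 + V)
(z(-101) + 48031)/(134 + √(1035 - 8700)) = ((136 - 101)/(-159 - 101) + 48031)/(134 + √(1035 - 8700)) = (35/(-260) + 48031)/(134 + √(-7665)) = (-1/260*35 + 48031)/(134 + I*√7665) = (-7/52 + 48031)/(134 + I*√7665) = 2497605/(52*(134 + I*√7665))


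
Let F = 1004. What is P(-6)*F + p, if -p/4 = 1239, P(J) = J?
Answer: -10980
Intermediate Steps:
p = -4956 (p = -4*1239 = -4956)
P(-6)*F + p = -6*1004 - 4956 = -6024 - 4956 = -10980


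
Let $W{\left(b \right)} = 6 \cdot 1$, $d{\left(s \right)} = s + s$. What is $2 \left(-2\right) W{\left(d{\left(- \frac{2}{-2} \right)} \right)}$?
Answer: $-24$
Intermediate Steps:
$d{\left(s \right)} = 2 s$
$W{\left(b \right)} = 6$
$2 \left(-2\right) W{\left(d{\left(- \frac{2}{-2} \right)} \right)} = 2 \left(-2\right) 6 = \left(-4\right) 6 = -24$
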